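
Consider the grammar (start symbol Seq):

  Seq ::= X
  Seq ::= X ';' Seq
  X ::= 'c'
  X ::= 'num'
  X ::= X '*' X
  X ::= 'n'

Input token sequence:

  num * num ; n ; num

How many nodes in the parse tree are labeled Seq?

3

[Seq [X [X num] * [X num]] ; [Seq [X n] ; [Seq [X num]]]]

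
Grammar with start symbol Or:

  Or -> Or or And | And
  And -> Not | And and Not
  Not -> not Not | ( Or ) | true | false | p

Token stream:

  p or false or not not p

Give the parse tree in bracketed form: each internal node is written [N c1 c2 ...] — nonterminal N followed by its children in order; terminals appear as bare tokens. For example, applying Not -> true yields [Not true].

Or
Or or And
Or or And or And
And or And or And
Not or And or And
p or And or And
p or Not or And
p or false or And
p or false or Not
p or false or not Not
p or false or not not Not
p or false or not not p

[Or [Or [Or [And [Not p]]] or [And [Not false]]] or [And [Not not [Not not [Not p]]]]]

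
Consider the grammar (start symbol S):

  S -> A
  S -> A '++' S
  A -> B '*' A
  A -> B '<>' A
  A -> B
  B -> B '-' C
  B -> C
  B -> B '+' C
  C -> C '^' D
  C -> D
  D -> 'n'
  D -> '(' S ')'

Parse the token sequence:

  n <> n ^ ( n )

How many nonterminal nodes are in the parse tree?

16

[S [A [B [C [D n]]] <> [A [B [C [C [D n]] ^ [D ( [S [A [B [C [D n]]]]] )]]]]]]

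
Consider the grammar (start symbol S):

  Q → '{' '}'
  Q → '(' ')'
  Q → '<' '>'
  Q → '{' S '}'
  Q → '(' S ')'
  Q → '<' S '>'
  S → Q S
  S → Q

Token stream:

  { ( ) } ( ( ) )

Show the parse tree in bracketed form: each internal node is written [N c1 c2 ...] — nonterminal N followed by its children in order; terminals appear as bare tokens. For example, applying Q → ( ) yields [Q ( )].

[S [Q { [S [Q ( )]] }] [S [Q ( [S [Q ( )]] )]]]

S
Q S
{ S } S
{ Q } S
{ ( ) } S
{ ( ) } Q
{ ( ) } ( S )
{ ( ) } ( Q )
{ ( ) } ( ( ) )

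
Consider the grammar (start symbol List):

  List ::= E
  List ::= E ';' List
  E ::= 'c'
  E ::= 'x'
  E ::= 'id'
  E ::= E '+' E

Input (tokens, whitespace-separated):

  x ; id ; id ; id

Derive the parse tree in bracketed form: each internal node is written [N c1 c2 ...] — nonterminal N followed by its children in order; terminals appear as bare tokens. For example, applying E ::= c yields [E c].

[List [E x] ; [List [E id] ; [List [E id] ; [List [E id]]]]]

List
E ; List
x ; List
x ; E ; List
x ; id ; List
x ; id ; E ; List
x ; id ; id ; List
x ; id ; id ; E
x ; id ; id ; id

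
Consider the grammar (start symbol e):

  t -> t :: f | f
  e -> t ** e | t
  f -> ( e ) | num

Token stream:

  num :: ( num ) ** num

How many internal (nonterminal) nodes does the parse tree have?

11

[e [t [t [f num]] :: [f ( [e [t [f num]]] )]] ** [e [t [f num]]]]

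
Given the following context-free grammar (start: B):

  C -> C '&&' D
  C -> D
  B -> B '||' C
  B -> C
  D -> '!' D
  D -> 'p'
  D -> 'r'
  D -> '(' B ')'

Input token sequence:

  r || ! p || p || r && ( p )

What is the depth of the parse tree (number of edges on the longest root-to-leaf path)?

6

[B [B [B [B [C [D r]]] || [C [D ! [D p]]]] || [C [D p]]] || [C [C [D r]] && [D ( [B [C [D p]]] )]]]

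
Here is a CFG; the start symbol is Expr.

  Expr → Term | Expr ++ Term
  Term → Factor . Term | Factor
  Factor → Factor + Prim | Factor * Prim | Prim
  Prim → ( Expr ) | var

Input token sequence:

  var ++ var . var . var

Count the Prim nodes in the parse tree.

[Expr [Expr [Term [Factor [Prim var]]]] ++ [Term [Factor [Prim var]] . [Term [Factor [Prim var]] . [Term [Factor [Prim var]]]]]]

4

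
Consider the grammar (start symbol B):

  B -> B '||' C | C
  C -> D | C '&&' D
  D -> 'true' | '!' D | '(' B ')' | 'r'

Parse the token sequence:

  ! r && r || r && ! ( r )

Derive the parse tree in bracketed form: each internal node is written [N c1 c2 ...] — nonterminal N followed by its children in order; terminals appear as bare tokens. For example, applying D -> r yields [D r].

B
B || C
C || C
C && D || C
D && D || C
! D && D || C
! r && D || C
! r && r || C
! r && r || C && D
! r && r || D && D
! r && r || r && D
! r && r || r && ! D
! r && r || r && ! ( B )
! r && r || r && ! ( C )
! r && r || r && ! ( D )
! r && r || r && ! ( r )

[B [B [C [C [D ! [D r]]] && [D r]]] || [C [C [D r]] && [D ! [D ( [B [C [D r]]] )]]]]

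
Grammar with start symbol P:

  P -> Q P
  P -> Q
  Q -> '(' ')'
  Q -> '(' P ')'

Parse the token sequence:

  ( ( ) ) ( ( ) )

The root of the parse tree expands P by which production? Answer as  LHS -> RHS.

[P [Q ( [P [Q ( )]] )] [P [Q ( [P [Q ( )]] )]]]

P -> Q P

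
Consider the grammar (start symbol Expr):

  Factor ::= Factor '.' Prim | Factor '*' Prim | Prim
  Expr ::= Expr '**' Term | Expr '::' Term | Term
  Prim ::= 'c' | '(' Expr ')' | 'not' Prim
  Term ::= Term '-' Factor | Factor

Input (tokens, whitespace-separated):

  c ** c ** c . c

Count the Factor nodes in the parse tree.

4

[Expr [Expr [Expr [Term [Factor [Prim c]]]] ** [Term [Factor [Prim c]]]] ** [Term [Factor [Factor [Prim c]] . [Prim c]]]]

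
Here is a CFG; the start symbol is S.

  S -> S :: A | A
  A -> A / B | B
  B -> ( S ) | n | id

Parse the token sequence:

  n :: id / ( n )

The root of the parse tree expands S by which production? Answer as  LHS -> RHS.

[S [S [A [B n]]] :: [A [A [B id]] / [B ( [S [A [B n]]] )]]]

S -> S :: A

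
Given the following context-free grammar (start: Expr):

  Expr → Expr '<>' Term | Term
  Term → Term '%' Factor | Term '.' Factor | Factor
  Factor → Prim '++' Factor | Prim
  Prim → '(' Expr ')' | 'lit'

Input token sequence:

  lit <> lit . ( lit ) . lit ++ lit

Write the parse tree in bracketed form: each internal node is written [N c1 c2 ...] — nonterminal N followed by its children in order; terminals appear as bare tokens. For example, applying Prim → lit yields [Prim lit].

[Expr [Expr [Term [Factor [Prim lit]]]] <> [Term [Term [Term [Factor [Prim lit]]] . [Factor [Prim ( [Expr [Term [Factor [Prim lit]]]] )]]] . [Factor [Prim lit] ++ [Factor [Prim lit]]]]]

Expr
Expr <> Term
Term <> Term
Factor <> Term
Prim <> Term
lit <> Term
lit <> Term . Factor
lit <> Term . Factor . Factor
lit <> Factor . Factor . Factor
lit <> Prim . Factor . Factor
lit <> lit . Factor . Factor
lit <> lit . Prim . Factor
lit <> lit . ( Expr ) . Factor
lit <> lit . ( Term ) . Factor
lit <> lit . ( Factor ) . Factor
lit <> lit . ( Prim ) . Factor
lit <> lit . ( lit ) . Factor
lit <> lit . ( lit ) . Prim ++ Factor
lit <> lit . ( lit ) . lit ++ Factor
lit <> lit . ( lit ) . lit ++ Prim
lit <> lit . ( lit ) . lit ++ lit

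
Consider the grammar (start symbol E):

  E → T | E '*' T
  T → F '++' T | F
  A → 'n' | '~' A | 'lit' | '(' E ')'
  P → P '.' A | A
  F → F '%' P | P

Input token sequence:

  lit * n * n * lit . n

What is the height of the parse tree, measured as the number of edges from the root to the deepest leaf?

[E [E [E [E [T [F [P [A lit]]]]] * [T [F [P [A n]]]]] * [T [F [P [A n]]]]] * [T [F [P [P [A lit]] . [A n]]]]]

8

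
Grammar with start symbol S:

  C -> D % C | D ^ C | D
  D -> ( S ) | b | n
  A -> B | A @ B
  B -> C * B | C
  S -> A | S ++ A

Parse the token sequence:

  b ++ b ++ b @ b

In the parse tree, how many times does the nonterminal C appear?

4

[S [S [S [A [B [C [D b]]]]] ++ [A [B [C [D b]]]]] ++ [A [A [B [C [D b]]]] @ [B [C [D b]]]]]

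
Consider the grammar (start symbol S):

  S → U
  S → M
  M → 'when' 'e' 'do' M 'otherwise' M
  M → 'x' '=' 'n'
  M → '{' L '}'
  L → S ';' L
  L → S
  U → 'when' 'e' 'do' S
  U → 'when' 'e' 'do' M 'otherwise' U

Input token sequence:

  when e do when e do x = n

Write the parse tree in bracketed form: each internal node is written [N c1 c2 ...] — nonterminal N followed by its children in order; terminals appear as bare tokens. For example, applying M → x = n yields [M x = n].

[S [U when e do [S [U when e do [S [M x = n]]]]]]

S
U
when e do S
when e do U
when e do when e do S
when e do when e do M
when e do when e do x = n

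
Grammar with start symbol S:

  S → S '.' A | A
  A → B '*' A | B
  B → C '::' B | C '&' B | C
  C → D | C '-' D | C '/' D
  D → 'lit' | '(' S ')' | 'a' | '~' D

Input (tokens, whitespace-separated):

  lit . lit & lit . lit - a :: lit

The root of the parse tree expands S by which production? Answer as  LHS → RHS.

[S [S [S [A [B [C [D lit]]]]] . [A [B [C [D lit]] & [B [C [D lit]]]]]] . [A [B [C [C [D lit]] - [D a]] :: [B [C [D lit]]]]]]

S → S '.' A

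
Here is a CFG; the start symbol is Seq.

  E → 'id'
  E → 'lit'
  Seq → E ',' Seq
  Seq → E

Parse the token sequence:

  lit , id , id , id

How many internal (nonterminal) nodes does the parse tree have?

[Seq [E lit] , [Seq [E id] , [Seq [E id] , [Seq [E id]]]]]

8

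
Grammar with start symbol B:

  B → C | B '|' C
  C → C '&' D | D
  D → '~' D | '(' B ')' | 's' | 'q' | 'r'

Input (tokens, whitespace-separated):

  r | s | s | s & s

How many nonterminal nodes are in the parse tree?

[B [B [B [B [C [D r]]] | [C [D s]]] | [C [D s]]] | [C [C [D s]] & [D s]]]

14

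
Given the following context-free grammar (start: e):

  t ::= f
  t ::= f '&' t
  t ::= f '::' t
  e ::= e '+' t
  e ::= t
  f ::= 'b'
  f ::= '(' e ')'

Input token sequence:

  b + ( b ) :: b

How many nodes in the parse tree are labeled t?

4

[e [e [t [f b]]] + [t [f ( [e [t [f b]]] )] :: [t [f b]]]]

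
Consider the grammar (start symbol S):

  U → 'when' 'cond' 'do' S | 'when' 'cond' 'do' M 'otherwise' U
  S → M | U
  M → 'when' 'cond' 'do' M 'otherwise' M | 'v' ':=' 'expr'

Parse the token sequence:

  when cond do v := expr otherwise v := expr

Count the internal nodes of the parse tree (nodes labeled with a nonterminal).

[S [M when cond do [M v := expr] otherwise [M v := expr]]]

4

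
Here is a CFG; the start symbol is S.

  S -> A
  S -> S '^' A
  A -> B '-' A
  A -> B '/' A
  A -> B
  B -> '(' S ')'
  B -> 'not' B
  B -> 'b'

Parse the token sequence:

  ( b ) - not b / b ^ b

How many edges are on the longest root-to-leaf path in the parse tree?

[S [S [A [B ( [S [A [B b]]] )] - [A [B not [B b]] / [A [B b]]]]] ^ [A [B b]]]

7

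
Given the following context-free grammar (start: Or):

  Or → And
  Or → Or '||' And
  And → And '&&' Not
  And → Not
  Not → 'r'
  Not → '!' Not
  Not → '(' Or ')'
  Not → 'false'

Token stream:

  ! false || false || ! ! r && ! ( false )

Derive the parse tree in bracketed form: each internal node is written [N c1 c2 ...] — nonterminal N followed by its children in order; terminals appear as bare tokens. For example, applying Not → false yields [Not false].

[Or [Or [Or [And [Not ! [Not false]]]] || [And [Not false]]] || [And [And [Not ! [Not ! [Not r]]]] && [Not ! [Not ( [Or [And [Not false]]] )]]]]

Or
Or || And
Or || And || And
And || And || And
Not || And || And
! Not || And || And
! false || And || And
! false || Not || And
! false || false || And
! false || false || And && Not
! false || false || Not && Not
! false || false || ! Not && Not
! false || false || ! ! Not && Not
! false || false || ! ! r && Not
! false || false || ! ! r && ! Not
! false || false || ! ! r && ! ( Or )
! false || false || ! ! r && ! ( And )
! false || false || ! ! r && ! ( Not )
! false || false || ! ! r && ! ( false )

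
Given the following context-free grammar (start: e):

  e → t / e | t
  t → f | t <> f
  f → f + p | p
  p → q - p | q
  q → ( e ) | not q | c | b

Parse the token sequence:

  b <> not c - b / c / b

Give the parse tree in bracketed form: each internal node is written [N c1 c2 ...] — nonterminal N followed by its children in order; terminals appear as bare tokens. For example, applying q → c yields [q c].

e
t / e
t <> f / e
f <> f / e
p <> f / e
q <> f / e
b <> f / e
b <> p / e
b <> q - p / e
b <> not q - p / e
b <> not c - p / e
b <> not c - q / e
b <> not c - b / e
b <> not c - b / t / e
b <> not c - b / f / e
b <> not c - b / p / e
b <> not c - b / q / e
b <> not c - b / c / e
b <> not c - b / c / t
b <> not c - b / c / f
b <> not c - b / c / p
b <> not c - b / c / q
b <> not c - b / c / b

[e [t [t [f [p [q b]]]] <> [f [p [q not [q c]] - [p [q b]]]]] / [e [t [f [p [q c]]]] / [e [t [f [p [q b]]]]]]]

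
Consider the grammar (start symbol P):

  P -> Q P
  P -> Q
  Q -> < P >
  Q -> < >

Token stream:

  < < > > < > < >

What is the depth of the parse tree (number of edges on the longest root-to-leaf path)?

[P [Q < [P [Q < >]] >] [P [Q < >] [P [Q < >]]]]

4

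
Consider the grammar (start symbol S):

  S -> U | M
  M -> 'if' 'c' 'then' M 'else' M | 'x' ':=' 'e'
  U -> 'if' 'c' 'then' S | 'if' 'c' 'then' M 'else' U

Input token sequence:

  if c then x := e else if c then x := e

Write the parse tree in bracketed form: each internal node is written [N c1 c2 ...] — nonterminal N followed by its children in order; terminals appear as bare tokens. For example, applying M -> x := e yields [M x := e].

[S [U if c then [M x := e] else [U if c then [S [M x := e]]]]]

S
U
if c then M else U
if c then x := e else U
if c then x := e else if c then S
if c then x := e else if c then M
if c then x := e else if c then x := e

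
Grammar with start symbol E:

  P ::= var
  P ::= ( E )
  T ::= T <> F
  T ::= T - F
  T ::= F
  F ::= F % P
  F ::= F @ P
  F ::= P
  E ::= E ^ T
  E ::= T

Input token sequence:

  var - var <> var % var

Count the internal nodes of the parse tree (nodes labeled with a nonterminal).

[E [T [T [T [F [P var]]] - [F [P var]]] <> [F [F [P var]] % [P var]]]]

12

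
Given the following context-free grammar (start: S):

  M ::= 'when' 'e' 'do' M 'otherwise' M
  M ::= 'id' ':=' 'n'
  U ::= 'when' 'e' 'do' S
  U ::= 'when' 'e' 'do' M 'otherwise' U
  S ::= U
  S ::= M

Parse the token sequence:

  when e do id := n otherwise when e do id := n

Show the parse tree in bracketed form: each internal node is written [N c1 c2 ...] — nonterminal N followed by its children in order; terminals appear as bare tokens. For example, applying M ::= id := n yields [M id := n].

[S [U when e do [M id := n] otherwise [U when e do [S [M id := n]]]]]

S
U
when e do M otherwise U
when e do id := n otherwise U
when e do id := n otherwise when e do S
when e do id := n otherwise when e do M
when e do id := n otherwise when e do id := n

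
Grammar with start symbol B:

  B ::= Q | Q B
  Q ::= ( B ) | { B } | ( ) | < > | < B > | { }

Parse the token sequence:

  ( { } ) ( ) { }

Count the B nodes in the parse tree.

[B [Q ( [B [Q { }]] )] [B [Q ( )] [B [Q { }]]]]

4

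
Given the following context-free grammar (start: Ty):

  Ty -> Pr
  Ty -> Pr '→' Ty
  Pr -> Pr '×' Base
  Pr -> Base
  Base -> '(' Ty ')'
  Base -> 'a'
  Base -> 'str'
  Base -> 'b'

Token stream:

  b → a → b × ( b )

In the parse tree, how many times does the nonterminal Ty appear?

[Ty [Pr [Base b]] → [Ty [Pr [Base a]] → [Ty [Pr [Pr [Base b]] × [Base ( [Ty [Pr [Base b]]] )]]]]]

4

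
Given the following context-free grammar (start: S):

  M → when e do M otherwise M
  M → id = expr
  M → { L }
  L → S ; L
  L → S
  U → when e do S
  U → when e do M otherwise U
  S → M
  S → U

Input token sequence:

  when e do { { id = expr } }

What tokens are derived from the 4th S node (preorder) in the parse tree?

[S [U when e do [S [M { [L [S [M { [L [S [M id = expr]]] }]]] }]]]]

id = expr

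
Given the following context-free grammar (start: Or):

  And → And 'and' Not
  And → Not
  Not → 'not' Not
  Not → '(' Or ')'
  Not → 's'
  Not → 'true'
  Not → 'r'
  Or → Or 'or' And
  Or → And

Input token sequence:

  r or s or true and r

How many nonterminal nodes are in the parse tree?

[Or [Or [Or [And [Not r]]] or [And [Not s]]] or [And [And [Not true]] and [Not r]]]

11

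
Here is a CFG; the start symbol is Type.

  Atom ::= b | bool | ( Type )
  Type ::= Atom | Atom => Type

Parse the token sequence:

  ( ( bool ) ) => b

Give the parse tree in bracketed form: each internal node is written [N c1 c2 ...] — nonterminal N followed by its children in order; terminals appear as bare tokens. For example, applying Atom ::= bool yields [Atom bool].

Type
Atom => Type
( Type ) => Type
( Atom ) => Type
( ( Type ) ) => Type
( ( Atom ) ) => Type
( ( bool ) ) => Type
( ( bool ) ) => Atom
( ( bool ) ) => b

[Type [Atom ( [Type [Atom ( [Type [Atom bool]] )]] )] => [Type [Atom b]]]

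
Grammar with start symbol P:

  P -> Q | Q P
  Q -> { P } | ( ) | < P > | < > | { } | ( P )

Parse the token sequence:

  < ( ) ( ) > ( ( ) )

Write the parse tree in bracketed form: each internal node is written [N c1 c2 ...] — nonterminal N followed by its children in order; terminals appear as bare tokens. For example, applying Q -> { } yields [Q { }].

P
Q P
< P > P
< Q P > P
< ( ) P > P
< ( ) Q > P
< ( ) ( ) > P
< ( ) ( ) > Q
< ( ) ( ) > ( P )
< ( ) ( ) > ( Q )
< ( ) ( ) > ( ( ) )

[P [Q < [P [Q ( )] [P [Q ( )]]] >] [P [Q ( [P [Q ( )]] )]]]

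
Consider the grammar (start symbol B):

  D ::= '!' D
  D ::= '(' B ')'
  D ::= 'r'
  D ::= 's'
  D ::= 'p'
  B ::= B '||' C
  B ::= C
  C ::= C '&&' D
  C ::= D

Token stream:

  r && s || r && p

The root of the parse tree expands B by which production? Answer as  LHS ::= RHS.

B ::= B '||' C

[B [B [C [C [D r]] && [D s]]] || [C [C [D r]] && [D p]]]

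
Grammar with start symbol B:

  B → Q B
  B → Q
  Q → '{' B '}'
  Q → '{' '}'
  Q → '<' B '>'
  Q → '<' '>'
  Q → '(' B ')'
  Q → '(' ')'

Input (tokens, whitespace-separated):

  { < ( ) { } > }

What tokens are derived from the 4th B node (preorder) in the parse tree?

[B [Q { [B [Q < [B [Q ( )] [B [Q { }]]] >]] }]]

{ }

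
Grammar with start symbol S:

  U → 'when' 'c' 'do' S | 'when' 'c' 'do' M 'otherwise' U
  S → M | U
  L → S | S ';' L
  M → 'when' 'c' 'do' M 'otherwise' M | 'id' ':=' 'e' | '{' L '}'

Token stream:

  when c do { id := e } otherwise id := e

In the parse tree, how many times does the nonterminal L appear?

1

[S [M when c do [M { [L [S [M id := e]]] }] otherwise [M id := e]]]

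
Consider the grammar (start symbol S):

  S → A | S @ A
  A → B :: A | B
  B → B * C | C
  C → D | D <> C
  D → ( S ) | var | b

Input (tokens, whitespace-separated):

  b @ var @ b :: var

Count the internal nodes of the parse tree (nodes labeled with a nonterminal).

[S [S [S [A [B [C [D b]]]]] @ [A [B [C [D var]]]]] @ [A [B [C [D b]]] :: [A [B [C [D var]]]]]]

19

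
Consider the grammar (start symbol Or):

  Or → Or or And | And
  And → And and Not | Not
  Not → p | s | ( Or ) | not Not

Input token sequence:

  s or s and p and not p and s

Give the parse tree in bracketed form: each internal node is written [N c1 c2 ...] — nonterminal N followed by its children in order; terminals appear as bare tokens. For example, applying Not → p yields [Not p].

[Or [Or [And [Not s]]] or [And [And [And [And [Not s]] and [Not p]] and [Not not [Not p]]] and [Not s]]]

Or
Or or And
And or And
Not or And
s or And
s or And and Not
s or And and Not and Not
s or And and Not and Not and Not
s or Not and Not and Not and Not
s or s and Not and Not and Not
s or s and p and Not and Not
s or s and p and not Not and Not
s or s and p and not p and Not
s or s and p and not p and s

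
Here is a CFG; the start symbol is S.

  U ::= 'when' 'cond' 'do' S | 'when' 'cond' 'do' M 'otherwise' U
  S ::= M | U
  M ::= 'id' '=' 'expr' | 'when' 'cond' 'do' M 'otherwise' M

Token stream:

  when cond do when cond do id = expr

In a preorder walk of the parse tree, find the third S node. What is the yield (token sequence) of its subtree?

id = expr

[S [U when cond do [S [U when cond do [S [M id = expr]]]]]]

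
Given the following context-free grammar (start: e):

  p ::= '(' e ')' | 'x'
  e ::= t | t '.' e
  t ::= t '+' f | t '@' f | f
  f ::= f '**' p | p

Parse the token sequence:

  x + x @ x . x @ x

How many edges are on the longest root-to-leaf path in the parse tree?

6

[e [t [t [t [f [p x]]] + [f [p x]]] @ [f [p x]]] . [e [t [t [f [p x]]] @ [f [p x]]]]]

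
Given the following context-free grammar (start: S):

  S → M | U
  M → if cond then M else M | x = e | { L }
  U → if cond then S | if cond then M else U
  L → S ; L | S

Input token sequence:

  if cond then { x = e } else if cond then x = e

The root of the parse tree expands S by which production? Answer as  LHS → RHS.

[S [U if cond then [M { [L [S [M x = e]]] }] else [U if cond then [S [M x = e]]]]]

S → U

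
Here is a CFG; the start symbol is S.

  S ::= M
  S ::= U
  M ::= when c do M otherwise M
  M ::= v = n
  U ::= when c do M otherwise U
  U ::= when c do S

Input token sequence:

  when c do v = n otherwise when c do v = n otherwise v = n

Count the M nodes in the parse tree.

[S [M when c do [M v = n] otherwise [M when c do [M v = n] otherwise [M v = n]]]]

5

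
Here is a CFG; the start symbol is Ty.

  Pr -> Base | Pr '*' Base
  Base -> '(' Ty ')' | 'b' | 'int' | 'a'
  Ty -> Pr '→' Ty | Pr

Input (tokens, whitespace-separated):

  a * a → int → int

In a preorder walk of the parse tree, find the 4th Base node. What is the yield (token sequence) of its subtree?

int

[Ty [Pr [Pr [Base a]] * [Base a]] → [Ty [Pr [Base int]] → [Ty [Pr [Base int]]]]]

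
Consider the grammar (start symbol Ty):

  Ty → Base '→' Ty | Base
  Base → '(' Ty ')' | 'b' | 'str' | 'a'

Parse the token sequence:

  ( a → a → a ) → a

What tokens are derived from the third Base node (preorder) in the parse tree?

[Ty [Base ( [Ty [Base a] → [Ty [Base a] → [Ty [Base a]]]] )] → [Ty [Base a]]]

a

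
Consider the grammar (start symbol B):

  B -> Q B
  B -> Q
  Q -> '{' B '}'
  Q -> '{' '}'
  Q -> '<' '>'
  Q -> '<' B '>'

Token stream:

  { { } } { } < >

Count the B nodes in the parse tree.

4

[B [Q { [B [Q { }]] }] [B [Q { }] [B [Q < >]]]]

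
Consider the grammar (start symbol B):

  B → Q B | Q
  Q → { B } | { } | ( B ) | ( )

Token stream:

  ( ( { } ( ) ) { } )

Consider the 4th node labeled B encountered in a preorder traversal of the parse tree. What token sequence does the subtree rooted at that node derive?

( )

[B [Q ( [B [Q ( [B [Q { }] [B [Q ( )]]] )] [B [Q { }]]] )]]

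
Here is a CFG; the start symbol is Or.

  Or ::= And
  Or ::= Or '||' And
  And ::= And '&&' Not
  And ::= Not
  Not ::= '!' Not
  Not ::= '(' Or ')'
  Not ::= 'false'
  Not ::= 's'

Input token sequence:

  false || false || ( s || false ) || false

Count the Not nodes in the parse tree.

6

[Or [Or [Or [Or [And [Not false]]] || [And [Not false]]] || [And [Not ( [Or [Or [And [Not s]]] || [And [Not false]]] )]]] || [And [Not false]]]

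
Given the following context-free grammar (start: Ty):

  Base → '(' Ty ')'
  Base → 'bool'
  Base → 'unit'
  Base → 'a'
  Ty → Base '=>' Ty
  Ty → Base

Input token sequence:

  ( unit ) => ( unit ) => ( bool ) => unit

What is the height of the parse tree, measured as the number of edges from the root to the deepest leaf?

6

[Ty [Base ( [Ty [Base unit]] )] => [Ty [Base ( [Ty [Base unit]] )] => [Ty [Base ( [Ty [Base bool]] )] => [Ty [Base unit]]]]]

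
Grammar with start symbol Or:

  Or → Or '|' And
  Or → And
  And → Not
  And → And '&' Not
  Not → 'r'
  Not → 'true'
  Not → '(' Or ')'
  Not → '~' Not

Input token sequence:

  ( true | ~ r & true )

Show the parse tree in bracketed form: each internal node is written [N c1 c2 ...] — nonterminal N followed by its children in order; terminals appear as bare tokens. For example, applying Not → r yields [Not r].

[Or [And [Not ( [Or [Or [And [Not true]]] | [And [And [Not ~ [Not r]]] & [Not true]]] )]]]

Or
And
Not
( Or )
( Or | And )
( And | And )
( Not | And )
( true | And )
( true | And & Not )
( true | Not & Not )
( true | ~ Not & Not )
( true | ~ r & Not )
( true | ~ r & true )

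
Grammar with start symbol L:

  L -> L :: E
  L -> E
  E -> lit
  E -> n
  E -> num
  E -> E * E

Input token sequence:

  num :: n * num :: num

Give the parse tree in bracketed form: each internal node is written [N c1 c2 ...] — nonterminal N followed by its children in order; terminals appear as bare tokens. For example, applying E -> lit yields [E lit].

[L [L [L [E num]] :: [E [E n] * [E num]]] :: [E num]]

L
L :: E
L :: E :: E
E :: E :: E
num :: E :: E
num :: E * E :: E
num :: n * E :: E
num :: n * num :: E
num :: n * num :: num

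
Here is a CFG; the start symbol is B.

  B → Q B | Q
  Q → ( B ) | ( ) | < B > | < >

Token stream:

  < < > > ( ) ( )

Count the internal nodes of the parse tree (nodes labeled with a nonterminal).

8

[B [Q < [B [Q < >]] >] [B [Q ( )] [B [Q ( )]]]]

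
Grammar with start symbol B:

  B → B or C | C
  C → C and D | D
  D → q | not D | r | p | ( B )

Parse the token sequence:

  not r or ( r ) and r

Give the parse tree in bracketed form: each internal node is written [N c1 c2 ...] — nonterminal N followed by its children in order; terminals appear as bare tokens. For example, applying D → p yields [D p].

[B [B [C [D not [D r]]]] or [C [C [D ( [B [C [D r]]] )]] and [D r]]]

B
B or C
C or C
D or C
not D or C
not r or C
not r or C and D
not r or D and D
not r or ( B ) and D
not r or ( C ) and D
not r or ( D ) and D
not r or ( r ) and D
not r or ( r ) and r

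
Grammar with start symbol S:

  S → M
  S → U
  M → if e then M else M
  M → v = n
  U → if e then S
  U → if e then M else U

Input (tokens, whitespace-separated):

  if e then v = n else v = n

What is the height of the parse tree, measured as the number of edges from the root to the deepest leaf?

3

[S [M if e then [M v = n] else [M v = n]]]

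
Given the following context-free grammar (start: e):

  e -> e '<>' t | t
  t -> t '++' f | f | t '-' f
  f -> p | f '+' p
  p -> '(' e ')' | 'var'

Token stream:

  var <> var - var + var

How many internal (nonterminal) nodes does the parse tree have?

13

[e [e [t [f [p var]]]] <> [t [t [f [p var]]] - [f [f [p var]] + [p var]]]]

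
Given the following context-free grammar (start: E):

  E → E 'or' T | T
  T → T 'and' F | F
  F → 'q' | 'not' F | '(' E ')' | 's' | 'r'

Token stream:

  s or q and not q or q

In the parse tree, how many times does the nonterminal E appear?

[E [E [E [T [F s]]] or [T [T [F q]] and [F not [F q]]]] or [T [F q]]]

3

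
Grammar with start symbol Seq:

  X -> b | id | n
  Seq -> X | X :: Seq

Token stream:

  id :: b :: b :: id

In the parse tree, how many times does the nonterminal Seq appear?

4

[Seq [X id] :: [Seq [X b] :: [Seq [X b] :: [Seq [X id]]]]]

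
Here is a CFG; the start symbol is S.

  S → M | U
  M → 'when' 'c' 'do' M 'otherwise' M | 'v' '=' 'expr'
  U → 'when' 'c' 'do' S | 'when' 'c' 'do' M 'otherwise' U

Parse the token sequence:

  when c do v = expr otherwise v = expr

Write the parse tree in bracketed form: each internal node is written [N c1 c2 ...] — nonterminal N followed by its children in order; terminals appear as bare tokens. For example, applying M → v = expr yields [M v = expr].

S
M
when c do M otherwise M
when c do v = expr otherwise M
when c do v = expr otherwise v = expr

[S [M when c do [M v = expr] otherwise [M v = expr]]]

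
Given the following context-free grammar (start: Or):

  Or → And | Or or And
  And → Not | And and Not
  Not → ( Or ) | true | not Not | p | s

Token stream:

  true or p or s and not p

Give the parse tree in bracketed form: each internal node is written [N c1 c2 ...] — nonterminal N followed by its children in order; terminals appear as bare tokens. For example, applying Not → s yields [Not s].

Or
Or or And
Or or And or And
And or And or And
Not or And or And
true or And or And
true or Not or And
true or p or And
true or p or And and Not
true or p or Not and Not
true or p or s and Not
true or p or s and not Not
true or p or s and not p

[Or [Or [Or [And [Not true]]] or [And [Not p]]] or [And [And [Not s]] and [Not not [Not p]]]]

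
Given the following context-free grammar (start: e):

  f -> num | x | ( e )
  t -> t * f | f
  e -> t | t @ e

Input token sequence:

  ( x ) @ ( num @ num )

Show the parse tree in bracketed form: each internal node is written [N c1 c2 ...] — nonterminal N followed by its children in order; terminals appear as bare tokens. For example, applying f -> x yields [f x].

[e [t [f ( [e [t [f x]]] )]] @ [e [t [f ( [e [t [f num]] @ [e [t [f num]]]] )]]]]

e
t @ e
f @ e
( e ) @ e
( t ) @ e
( f ) @ e
( x ) @ e
( x ) @ t
( x ) @ f
( x ) @ ( e )
( x ) @ ( t @ e )
( x ) @ ( f @ e )
( x ) @ ( num @ e )
( x ) @ ( num @ t )
( x ) @ ( num @ f )
( x ) @ ( num @ num )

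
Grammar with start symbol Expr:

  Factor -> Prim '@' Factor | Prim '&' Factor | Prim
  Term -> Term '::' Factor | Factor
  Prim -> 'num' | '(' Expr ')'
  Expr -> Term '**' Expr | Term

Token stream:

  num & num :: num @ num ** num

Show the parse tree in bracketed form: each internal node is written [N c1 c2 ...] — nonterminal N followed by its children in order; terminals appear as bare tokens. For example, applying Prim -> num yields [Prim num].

[Expr [Term [Term [Factor [Prim num] & [Factor [Prim num]]]] :: [Factor [Prim num] @ [Factor [Prim num]]]] ** [Expr [Term [Factor [Prim num]]]]]

Expr
Term ** Expr
Term :: Factor ** Expr
Factor :: Factor ** Expr
Prim & Factor :: Factor ** Expr
num & Factor :: Factor ** Expr
num & Prim :: Factor ** Expr
num & num :: Factor ** Expr
num & num :: Prim @ Factor ** Expr
num & num :: num @ Factor ** Expr
num & num :: num @ Prim ** Expr
num & num :: num @ num ** Expr
num & num :: num @ num ** Term
num & num :: num @ num ** Factor
num & num :: num @ num ** Prim
num & num :: num @ num ** num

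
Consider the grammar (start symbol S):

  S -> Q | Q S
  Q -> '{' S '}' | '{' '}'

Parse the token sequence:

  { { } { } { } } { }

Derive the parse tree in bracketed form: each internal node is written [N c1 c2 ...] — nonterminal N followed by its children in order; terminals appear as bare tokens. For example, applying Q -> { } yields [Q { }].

[S [Q { [S [Q { }] [S [Q { }] [S [Q { }]]]] }] [S [Q { }]]]

S
Q S
{ S } S
{ Q S } S
{ { } S } S
{ { } Q S } S
{ { } { } S } S
{ { } { } Q } S
{ { } { } { } } S
{ { } { } { } } Q
{ { } { } { } } { }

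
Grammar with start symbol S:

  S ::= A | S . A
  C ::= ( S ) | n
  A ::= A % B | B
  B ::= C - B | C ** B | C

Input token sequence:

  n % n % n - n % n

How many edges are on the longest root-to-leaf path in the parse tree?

[S [A [A [A [A [B [C n]]] % [B [C n]]] % [B [C n] - [B [C n]]]] % [B [C n]]]]

7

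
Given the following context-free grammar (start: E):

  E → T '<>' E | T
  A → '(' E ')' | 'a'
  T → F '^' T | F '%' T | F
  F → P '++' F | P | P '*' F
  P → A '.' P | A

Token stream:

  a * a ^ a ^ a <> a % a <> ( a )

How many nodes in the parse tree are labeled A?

8

[E [T [F [P [A a]] * [F [P [A a]]]] ^ [T [F [P [A a]]] ^ [T [F [P [A a]]]]]] <> [E [T [F [P [A a]]] % [T [F [P [A a]]]]] <> [E [T [F [P [A ( [E [T [F [P [A a]]]]] )]]]]]]]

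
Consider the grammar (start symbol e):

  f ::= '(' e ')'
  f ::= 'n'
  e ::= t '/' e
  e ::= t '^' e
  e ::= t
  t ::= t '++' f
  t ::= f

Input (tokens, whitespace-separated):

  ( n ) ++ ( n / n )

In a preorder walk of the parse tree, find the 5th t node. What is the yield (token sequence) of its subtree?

[e [t [t [f ( [e [t [f n]]] )]] ++ [f ( [e [t [f n]] / [e [t [f n]]]] )]]]

n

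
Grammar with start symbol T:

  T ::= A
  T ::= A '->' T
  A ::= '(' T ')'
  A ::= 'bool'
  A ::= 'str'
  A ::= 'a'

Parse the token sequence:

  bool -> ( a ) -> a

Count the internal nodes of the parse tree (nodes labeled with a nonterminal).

[T [A bool] -> [T [A ( [T [A a]] )] -> [T [A a]]]]

8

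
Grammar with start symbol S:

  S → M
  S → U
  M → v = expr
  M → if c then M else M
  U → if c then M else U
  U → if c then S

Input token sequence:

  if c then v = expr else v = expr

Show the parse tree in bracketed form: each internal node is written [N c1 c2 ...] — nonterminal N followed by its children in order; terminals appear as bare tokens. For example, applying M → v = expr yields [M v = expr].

S
M
if c then M else M
if c then v = expr else M
if c then v = expr else v = expr

[S [M if c then [M v = expr] else [M v = expr]]]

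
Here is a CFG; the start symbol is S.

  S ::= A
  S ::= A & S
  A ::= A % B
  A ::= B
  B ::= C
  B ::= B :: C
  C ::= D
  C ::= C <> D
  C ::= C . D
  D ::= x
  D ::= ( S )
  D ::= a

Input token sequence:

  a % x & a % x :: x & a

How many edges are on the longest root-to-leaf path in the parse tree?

[S [A [A [B [C [D a]]]] % [B [C [D x]]]] & [S [A [A [B [C [D a]]]] % [B [B [C [D x]]] :: [C [D x]]]] & [S [A [B [C [D a]]]]]]]

7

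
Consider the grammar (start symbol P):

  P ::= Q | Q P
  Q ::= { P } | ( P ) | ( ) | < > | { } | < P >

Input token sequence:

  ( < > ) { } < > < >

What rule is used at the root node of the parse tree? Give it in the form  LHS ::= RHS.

[P [Q ( [P [Q < >]] )] [P [Q { }] [P [Q < >] [P [Q < >]]]]]

P ::= Q P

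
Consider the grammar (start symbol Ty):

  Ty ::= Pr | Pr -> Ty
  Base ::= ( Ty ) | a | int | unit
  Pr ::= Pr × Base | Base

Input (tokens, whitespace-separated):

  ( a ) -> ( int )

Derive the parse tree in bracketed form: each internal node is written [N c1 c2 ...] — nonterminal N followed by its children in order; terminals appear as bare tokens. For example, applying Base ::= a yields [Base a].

[Ty [Pr [Base ( [Ty [Pr [Base a]]] )]] -> [Ty [Pr [Base ( [Ty [Pr [Base int]]] )]]]]

Ty
Pr -> Ty
Base -> Ty
( Ty ) -> Ty
( Pr ) -> Ty
( Base ) -> Ty
( a ) -> Ty
( a ) -> Pr
( a ) -> Base
( a ) -> ( Ty )
( a ) -> ( Pr )
( a ) -> ( Base )
( a ) -> ( int )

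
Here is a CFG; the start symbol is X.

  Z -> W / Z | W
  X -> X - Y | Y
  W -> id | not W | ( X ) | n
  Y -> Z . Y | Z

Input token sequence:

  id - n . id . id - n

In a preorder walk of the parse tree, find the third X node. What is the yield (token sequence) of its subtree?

[X [X [X [Y [Z [W id]]]] - [Y [Z [W n]] . [Y [Z [W id]] . [Y [Z [W id]]]]]] - [Y [Z [W n]]]]

id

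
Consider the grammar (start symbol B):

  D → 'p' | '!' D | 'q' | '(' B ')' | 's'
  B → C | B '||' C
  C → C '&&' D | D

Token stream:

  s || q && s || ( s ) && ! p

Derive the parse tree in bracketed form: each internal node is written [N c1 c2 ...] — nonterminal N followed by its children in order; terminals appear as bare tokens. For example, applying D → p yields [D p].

[B [B [B [C [D s]]] || [C [C [D q]] && [D s]]] || [C [C [D ( [B [C [D s]]] )]] && [D ! [D p]]]]

B
B || C
B || C || C
C || C || C
D || C || C
s || C || C
s || C && D || C
s || D && D || C
s || q && D || C
s || q && s || C
s || q && s || C && D
s || q && s || D && D
s || q && s || ( B ) && D
s || q && s || ( C ) && D
s || q && s || ( D ) && D
s || q && s || ( s ) && D
s || q && s || ( s ) && ! D
s || q && s || ( s ) && ! p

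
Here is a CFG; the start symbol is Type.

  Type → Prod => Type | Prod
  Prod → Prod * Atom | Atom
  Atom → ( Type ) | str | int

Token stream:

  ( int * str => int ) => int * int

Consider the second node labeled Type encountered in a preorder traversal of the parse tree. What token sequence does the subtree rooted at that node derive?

[Type [Prod [Atom ( [Type [Prod [Prod [Atom int]] * [Atom str]] => [Type [Prod [Atom int]]]] )]] => [Type [Prod [Prod [Atom int]] * [Atom int]]]]

int * str => int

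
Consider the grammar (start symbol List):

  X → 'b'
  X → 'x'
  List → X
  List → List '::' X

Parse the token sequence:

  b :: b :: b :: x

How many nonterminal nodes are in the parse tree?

[List [List [List [List [X b]] :: [X b]] :: [X b]] :: [X x]]

8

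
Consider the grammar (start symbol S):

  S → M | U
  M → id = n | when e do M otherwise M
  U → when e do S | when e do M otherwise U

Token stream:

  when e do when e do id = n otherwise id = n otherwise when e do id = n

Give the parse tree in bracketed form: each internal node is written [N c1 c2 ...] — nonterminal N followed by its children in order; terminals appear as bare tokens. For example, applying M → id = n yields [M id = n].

[S [U when e do [M when e do [M id = n] otherwise [M id = n]] otherwise [U when e do [S [M id = n]]]]]

S
U
when e do M otherwise U
when e do when e do M otherwise M otherwise U
when e do when e do id = n otherwise M otherwise U
when e do when e do id = n otherwise id = n otherwise U
when e do when e do id = n otherwise id = n otherwise when e do S
when e do when e do id = n otherwise id = n otherwise when e do M
when e do when e do id = n otherwise id = n otherwise when e do id = n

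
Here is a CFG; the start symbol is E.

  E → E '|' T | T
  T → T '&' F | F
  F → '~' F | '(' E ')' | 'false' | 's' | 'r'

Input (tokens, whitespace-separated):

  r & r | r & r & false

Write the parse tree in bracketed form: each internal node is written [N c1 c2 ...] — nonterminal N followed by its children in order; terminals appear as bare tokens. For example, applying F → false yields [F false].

E
E | T
T | T
T & F | T
F & F | T
r & F | T
r & r | T
r & r | T & F
r & r | T & F & F
r & r | F & F & F
r & r | r & F & F
r & r | r & r & F
r & r | r & r & false

[E [E [T [T [F r]] & [F r]]] | [T [T [T [F r]] & [F r]] & [F false]]]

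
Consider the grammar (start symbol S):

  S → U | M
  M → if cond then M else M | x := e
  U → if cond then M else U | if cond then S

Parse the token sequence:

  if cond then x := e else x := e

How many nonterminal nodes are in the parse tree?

[S [M if cond then [M x := e] else [M x := e]]]

4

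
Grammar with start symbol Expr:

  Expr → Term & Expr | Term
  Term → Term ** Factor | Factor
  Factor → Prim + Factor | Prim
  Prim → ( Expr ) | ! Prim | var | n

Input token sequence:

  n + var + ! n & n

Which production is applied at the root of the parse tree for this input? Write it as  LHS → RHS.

Expr → Term & Expr

[Expr [Term [Factor [Prim n] + [Factor [Prim var] + [Factor [Prim ! [Prim n]]]]]] & [Expr [Term [Factor [Prim n]]]]]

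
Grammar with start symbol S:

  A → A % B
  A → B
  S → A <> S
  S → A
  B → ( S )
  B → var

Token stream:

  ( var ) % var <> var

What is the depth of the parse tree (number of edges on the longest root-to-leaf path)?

[S [A [A [B ( [S [A [B var]]] )]] % [B var]] <> [S [A [B var]]]]

7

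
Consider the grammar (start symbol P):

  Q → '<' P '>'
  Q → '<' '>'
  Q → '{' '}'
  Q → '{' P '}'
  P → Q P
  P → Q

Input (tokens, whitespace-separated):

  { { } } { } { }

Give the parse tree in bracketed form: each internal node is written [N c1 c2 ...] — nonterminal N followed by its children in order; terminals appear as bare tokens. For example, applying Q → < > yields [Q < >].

P
Q P
{ P } P
{ Q } P
{ { } } P
{ { } } Q P
{ { } } { } P
{ { } } { } Q
{ { } } { } { }

[P [Q { [P [Q { }]] }] [P [Q { }] [P [Q { }]]]]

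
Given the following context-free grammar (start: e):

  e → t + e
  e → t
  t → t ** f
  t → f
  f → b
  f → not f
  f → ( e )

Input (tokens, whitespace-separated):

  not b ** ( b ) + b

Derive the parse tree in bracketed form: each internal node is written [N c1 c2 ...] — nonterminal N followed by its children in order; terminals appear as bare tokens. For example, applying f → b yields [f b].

e
t + e
t ** f + e
f ** f + e
not f ** f + e
not b ** f + e
not b ** ( e ) + e
not b ** ( t ) + e
not b ** ( f ) + e
not b ** ( b ) + e
not b ** ( b ) + t
not b ** ( b ) + f
not b ** ( b ) + b

[e [t [t [f not [f b]]] ** [f ( [e [t [f b]]] )]] + [e [t [f b]]]]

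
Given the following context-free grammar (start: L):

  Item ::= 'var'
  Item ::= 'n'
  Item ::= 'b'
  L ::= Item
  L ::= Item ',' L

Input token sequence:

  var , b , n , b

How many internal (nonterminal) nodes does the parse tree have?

8

[L [Item var] , [L [Item b] , [L [Item n] , [L [Item b]]]]]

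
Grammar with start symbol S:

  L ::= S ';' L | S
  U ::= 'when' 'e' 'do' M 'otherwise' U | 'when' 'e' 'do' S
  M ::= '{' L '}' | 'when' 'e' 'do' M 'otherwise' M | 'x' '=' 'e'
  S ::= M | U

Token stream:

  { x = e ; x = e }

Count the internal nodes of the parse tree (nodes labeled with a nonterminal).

[S [M { [L [S [M x = e]] ; [L [S [M x = e]]]] }]]

8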